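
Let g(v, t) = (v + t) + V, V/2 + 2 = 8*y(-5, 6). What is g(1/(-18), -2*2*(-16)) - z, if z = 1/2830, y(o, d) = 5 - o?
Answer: 2800988/12735 ≈ 219.94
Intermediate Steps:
V = 156 (V = -4 + 2*(8*(5 - 1*(-5))) = -4 + 2*(8*(5 + 5)) = -4 + 2*(8*10) = -4 + 2*80 = -4 + 160 = 156)
z = 1/2830 ≈ 0.00035336
g(v, t) = 156 + t + v (g(v, t) = (v + t) + 156 = (t + v) + 156 = 156 + t + v)
g(1/(-18), -2*2*(-16)) - z = (156 - 2*2*(-16) + 1/(-18)) - 1*1/2830 = (156 - 4*(-16) - 1/18) - 1/2830 = (156 + 64 - 1/18) - 1/2830 = 3959/18 - 1/2830 = 2800988/12735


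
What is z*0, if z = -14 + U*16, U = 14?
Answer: 0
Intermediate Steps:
z = 210 (z = -14 + 14*16 = -14 + 224 = 210)
z*0 = 210*0 = 0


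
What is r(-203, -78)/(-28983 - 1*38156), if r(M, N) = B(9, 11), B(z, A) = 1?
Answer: -1/67139 ≈ -1.4894e-5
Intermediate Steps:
r(M, N) = 1
r(-203, -78)/(-28983 - 1*38156) = 1/(-28983 - 1*38156) = 1/(-28983 - 38156) = 1/(-67139) = 1*(-1/67139) = -1/67139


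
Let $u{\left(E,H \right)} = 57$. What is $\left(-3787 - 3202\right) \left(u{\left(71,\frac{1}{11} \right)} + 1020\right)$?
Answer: $-7527153$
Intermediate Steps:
$\left(-3787 - 3202\right) \left(u{\left(71,\frac{1}{11} \right)} + 1020\right) = \left(-3787 - 3202\right) \left(57 + 1020\right) = \left(-6989\right) 1077 = -7527153$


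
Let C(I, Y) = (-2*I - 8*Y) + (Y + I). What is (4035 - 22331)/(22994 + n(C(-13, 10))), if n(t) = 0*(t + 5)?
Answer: -9148/11497 ≈ -0.79569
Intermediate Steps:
C(I, Y) = -I - 7*Y (C(I, Y) = (-8*Y - 2*I) + (I + Y) = -I - 7*Y)
n(t) = 0 (n(t) = 0*(5 + t) = 0)
(4035 - 22331)/(22994 + n(C(-13, 10))) = (4035 - 22331)/(22994 + 0) = -18296/22994 = -18296*1/22994 = -9148/11497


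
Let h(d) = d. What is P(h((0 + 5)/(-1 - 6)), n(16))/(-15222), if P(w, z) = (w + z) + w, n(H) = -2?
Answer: 4/17759 ≈ 0.00022524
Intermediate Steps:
P(w, z) = z + 2*w
P(h((0 + 5)/(-1 - 6)), n(16))/(-15222) = (-2 + 2*((0 + 5)/(-1 - 6)))/(-15222) = (-2 + 2*(5/(-7)))*(-1/15222) = (-2 + 2*(5*(-1/7)))*(-1/15222) = (-2 + 2*(-5/7))*(-1/15222) = (-2 - 10/7)*(-1/15222) = -24/7*(-1/15222) = 4/17759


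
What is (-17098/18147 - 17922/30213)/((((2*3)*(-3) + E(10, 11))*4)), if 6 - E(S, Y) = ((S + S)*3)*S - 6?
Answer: 11691839/18458602137 ≈ 0.00063341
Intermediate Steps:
E(S, Y) = 12 - 6*S² (E(S, Y) = 6 - (((S + S)*3)*S - 6) = 6 - (((2*S)*3)*S - 6) = 6 - ((6*S)*S - 6) = 6 - (6*S² - 6) = 6 - (-6 + 6*S²) = 6 + (6 - 6*S²) = 12 - 6*S²)
(-17098/18147 - 17922/30213)/((((2*3)*(-3) + E(10, 11))*4)) = (-17098/18147 - 17922/30213)/((((2*3)*(-3) + (12 - 6*10²))*4)) = (-17098*1/18147 - 17922*1/30213)/(((6*(-3) + (12 - 6*100))*4)) = (-17098/18147 - 5974/10071)/(((-18 + (12 - 600))*4)) = -93534712*1/(4*(-18 - 588))/60919479 = -93534712/(60919479*((-606*4))) = -93534712/60919479/(-2424) = -93534712/60919479*(-1/2424) = 11691839/18458602137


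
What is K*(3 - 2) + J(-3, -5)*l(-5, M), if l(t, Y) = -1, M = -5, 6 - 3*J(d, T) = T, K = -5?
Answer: -26/3 ≈ -8.6667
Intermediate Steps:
J(d, T) = 2 - T/3
K*(3 - 2) + J(-3, -5)*l(-5, M) = -5*(3 - 2) + (2 - ⅓*(-5))*(-1) = -5*1 + (2 + 5/3)*(-1) = -5 + (11/3)*(-1) = -5 - 11/3 = -26/3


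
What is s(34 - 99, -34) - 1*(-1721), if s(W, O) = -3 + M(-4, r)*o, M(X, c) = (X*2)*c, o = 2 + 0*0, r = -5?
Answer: 1798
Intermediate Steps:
o = 2 (o = 2 + 0 = 2)
M(X, c) = 2*X*c (M(X, c) = (2*X)*c = 2*X*c)
s(W, O) = 77 (s(W, O) = -3 + (2*(-4)*(-5))*2 = -3 + 40*2 = -3 + 80 = 77)
s(34 - 99, -34) - 1*(-1721) = 77 - 1*(-1721) = 77 + 1721 = 1798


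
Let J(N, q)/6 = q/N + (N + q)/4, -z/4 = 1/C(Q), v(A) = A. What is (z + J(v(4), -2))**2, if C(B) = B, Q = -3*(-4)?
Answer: 1/9 ≈ 0.11111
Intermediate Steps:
Q = 12
z = -1/3 (z = -4/12 = -4*1/12 = -1/3 ≈ -0.33333)
J(N, q) = 3*N/2 + 3*q/2 + 6*q/N (J(N, q) = 6*(q/N + (N + q)/4) = 6*(q/N + (N + q)*(1/4)) = 6*(q/N + (N/4 + q/4)) = 6*(N/4 + q/4 + q/N) = 3*N/2 + 3*q/2 + 6*q/N)
(z + J(v(4), -2))**2 = (-1/3 + (3/2)*(4*(-2) + 4*(4 - 2))/4)**2 = (-1/3 + (3/2)*(1/4)*(-8 + 4*2))**2 = (-1/3 + (3/2)*(1/4)*(-8 + 8))**2 = (-1/3 + (3/2)*(1/4)*0)**2 = (-1/3 + 0)**2 = (-1/3)**2 = 1/9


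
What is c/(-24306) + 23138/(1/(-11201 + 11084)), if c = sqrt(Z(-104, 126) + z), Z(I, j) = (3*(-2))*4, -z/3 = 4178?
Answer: -2707146 - I*sqrt(12558)/24306 ≈ -2.7071e+6 - 0.0046105*I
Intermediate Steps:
z = -12534 (z = -3*4178 = -12534)
Z(I, j) = -24 (Z(I, j) = -6*4 = -24)
c = I*sqrt(12558) (c = sqrt(-24 - 12534) = sqrt(-12558) = I*sqrt(12558) ≈ 112.06*I)
c/(-24306) + 23138/(1/(-11201 + 11084)) = (I*sqrt(12558))/(-24306) + 23138/(1/(-11201 + 11084)) = (I*sqrt(12558))*(-1/24306) + 23138/(1/(-117)) = -I*sqrt(12558)/24306 + 23138/(-1/117) = -I*sqrt(12558)/24306 + 23138*(-117) = -I*sqrt(12558)/24306 - 2707146 = -2707146 - I*sqrt(12558)/24306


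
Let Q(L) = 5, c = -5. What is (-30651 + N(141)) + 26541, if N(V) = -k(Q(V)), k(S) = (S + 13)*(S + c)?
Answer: -4110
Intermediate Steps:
k(S) = (-5 + S)*(13 + S) (k(S) = (S + 13)*(S - 5) = (13 + S)*(-5 + S) = (-5 + S)*(13 + S))
N(V) = 0 (N(V) = -(-65 + 5² + 8*5) = -(-65 + 25 + 40) = -1*0 = 0)
(-30651 + N(141)) + 26541 = (-30651 + 0) + 26541 = -30651 + 26541 = -4110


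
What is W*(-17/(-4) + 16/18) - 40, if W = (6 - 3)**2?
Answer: 25/4 ≈ 6.2500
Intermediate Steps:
W = 9 (W = 3**2 = 9)
W*(-17/(-4) + 16/18) - 40 = 9*(-17/(-4) + 16/18) - 40 = 9*(-17*(-1/4) + 16*(1/18)) - 40 = 9*(17/4 + 8/9) - 40 = 9*(185/36) - 40 = 185/4 - 40 = 25/4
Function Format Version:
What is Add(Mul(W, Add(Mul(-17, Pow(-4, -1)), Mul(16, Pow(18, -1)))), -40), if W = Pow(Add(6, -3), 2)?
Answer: Rational(25, 4) ≈ 6.2500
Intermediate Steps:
W = 9 (W = Pow(3, 2) = 9)
Add(Mul(W, Add(Mul(-17, Pow(-4, -1)), Mul(16, Pow(18, -1)))), -40) = Add(Mul(9, Add(Mul(-17, Pow(-4, -1)), Mul(16, Pow(18, -1)))), -40) = Add(Mul(9, Add(Mul(-17, Rational(-1, 4)), Mul(16, Rational(1, 18)))), -40) = Add(Mul(9, Add(Rational(17, 4), Rational(8, 9))), -40) = Add(Mul(9, Rational(185, 36)), -40) = Add(Rational(185, 4), -40) = Rational(25, 4)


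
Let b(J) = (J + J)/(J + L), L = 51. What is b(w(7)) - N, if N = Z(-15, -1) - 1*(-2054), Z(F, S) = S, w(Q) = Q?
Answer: -59530/29 ≈ -2052.8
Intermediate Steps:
b(J) = 2*J/(51 + J) (b(J) = (J + J)/(J + 51) = (2*J)/(51 + J) = 2*J/(51 + J))
N = 2053 (N = -1 - 1*(-2054) = -1 + 2054 = 2053)
b(w(7)) - N = 2*7/(51 + 7) - 1*2053 = 2*7/58 - 2053 = 2*7*(1/58) - 2053 = 7/29 - 2053 = -59530/29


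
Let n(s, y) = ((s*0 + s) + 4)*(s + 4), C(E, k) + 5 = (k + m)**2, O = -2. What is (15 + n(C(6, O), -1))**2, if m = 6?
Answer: 57600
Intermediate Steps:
C(E, k) = -5 + (6 + k)**2 (C(E, k) = -5 + (k + 6)**2 = -5 + (6 + k)**2)
n(s, y) = (4 + s)**2 (n(s, y) = ((0 + s) + 4)*(4 + s) = (s + 4)*(4 + s) = (4 + s)*(4 + s) = (4 + s)**2)
(15 + n(C(6, O), -1))**2 = (15 + (4 + (-5 + (6 - 2)**2))**2)**2 = (15 + (4 + (-5 + 4**2))**2)**2 = (15 + (4 + (-5 + 16))**2)**2 = (15 + (4 + 11)**2)**2 = (15 + 15**2)**2 = (15 + 225)**2 = 240**2 = 57600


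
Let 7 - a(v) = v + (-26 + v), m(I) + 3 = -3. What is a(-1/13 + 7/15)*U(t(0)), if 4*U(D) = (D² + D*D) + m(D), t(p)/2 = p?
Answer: -6283/130 ≈ -48.331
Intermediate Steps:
t(p) = 2*p
m(I) = -6 (m(I) = -3 - 3 = -6)
U(D) = -3/2 + D²/2 (U(D) = ((D² + D*D) - 6)/4 = ((D² + D²) - 6)/4 = (2*D² - 6)/4 = (-6 + 2*D²)/4 = -3/2 + D²/2)
a(v) = 33 - 2*v (a(v) = 7 - (v + (-26 + v)) = 7 - (-26 + 2*v) = 7 + (26 - 2*v) = 33 - 2*v)
a(-1/13 + 7/15)*U(t(0)) = (33 - 2*(-1/13 + 7/15))*(-3/2 + (2*0)²/2) = (33 - 2*(-1*1/13 + 7*(1/15)))*(-3/2 + (½)*0²) = (33 - 2*(-1/13 + 7/15))*(-3/2 + (½)*0) = (33 - 2*76/195)*(-3/2 + 0) = (33 - 152/195)*(-3/2) = (6283/195)*(-3/2) = -6283/130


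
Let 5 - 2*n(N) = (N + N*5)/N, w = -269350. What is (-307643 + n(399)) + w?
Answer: -1153987/2 ≈ -5.7699e+5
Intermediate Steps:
n(N) = -1/2 (n(N) = 5/2 - (N + N*5)/(2*N) = 5/2 - (N + 5*N)/(2*N) = 5/2 - 6*N/(2*N) = 5/2 - 1/2*6 = 5/2 - 3 = -1/2)
(-307643 + n(399)) + w = (-307643 - 1/2) - 269350 = -615287/2 - 269350 = -1153987/2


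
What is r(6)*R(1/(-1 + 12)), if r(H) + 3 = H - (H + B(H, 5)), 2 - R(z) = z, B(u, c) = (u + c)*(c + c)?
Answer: -2373/11 ≈ -215.73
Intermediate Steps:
B(u, c) = 2*c*(c + u) (B(u, c) = (c + u)*(2*c) = 2*c*(c + u))
R(z) = 2 - z
r(H) = -53 - 10*H (r(H) = -3 + (H - (H + 2*5*(5 + H))) = -3 + (H - (H + (50 + 10*H))) = -3 + (H - (50 + 11*H)) = -3 + (H + (-50 - 11*H)) = -3 + (-50 - 10*H) = -53 - 10*H)
r(6)*R(1/(-1 + 12)) = (-53 - 10*6)*(2 - 1/(-1 + 12)) = (-53 - 60)*(2 - 1/11) = -113*(2 - 1*1/11) = -113*(2 - 1/11) = -113*21/11 = -2373/11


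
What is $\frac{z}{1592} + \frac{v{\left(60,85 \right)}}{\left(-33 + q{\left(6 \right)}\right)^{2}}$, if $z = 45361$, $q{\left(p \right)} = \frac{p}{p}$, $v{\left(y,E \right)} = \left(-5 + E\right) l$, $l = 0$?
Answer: $\frac{45361}{1592} \approx 28.493$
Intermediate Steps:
$v{\left(y,E \right)} = 0$ ($v{\left(y,E \right)} = \left(-5 + E\right) 0 = 0$)
$q{\left(p \right)} = 1$
$\frac{z}{1592} + \frac{v{\left(60,85 \right)}}{\left(-33 + q{\left(6 \right)}\right)^{2}} = \frac{45361}{1592} + \frac{0}{\left(-33 + 1\right)^{2}} = 45361 \cdot \frac{1}{1592} + \frac{0}{\left(-32\right)^{2}} = \frac{45361}{1592} + \frac{0}{1024} = \frac{45361}{1592} + 0 \cdot \frac{1}{1024} = \frac{45361}{1592} + 0 = \frac{45361}{1592}$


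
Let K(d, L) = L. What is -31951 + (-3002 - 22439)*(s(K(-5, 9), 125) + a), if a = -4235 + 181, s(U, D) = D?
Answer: 99925738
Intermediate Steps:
a = -4054
-31951 + (-3002 - 22439)*(s(K(-5, 9), 125) + a) = -31951 + (-3002 - 22439)*(125 - 4054) = -31951 - 25441*(-3929) = -31951 + 99957689 = 99925738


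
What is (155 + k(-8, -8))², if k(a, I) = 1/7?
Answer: 1179396/49 ≈ 24069.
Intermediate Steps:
k(a, I) = ⅐
(155 + k(-8, -8))² = (155 + ⅐)² = (1086/7)² = 1179396/49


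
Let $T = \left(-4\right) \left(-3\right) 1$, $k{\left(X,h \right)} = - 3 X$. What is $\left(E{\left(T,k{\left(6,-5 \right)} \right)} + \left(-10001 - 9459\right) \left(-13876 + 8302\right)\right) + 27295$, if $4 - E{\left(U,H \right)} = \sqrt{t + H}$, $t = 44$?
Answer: $108497339 - \sqrt{26} \approx 1.085 \cdot 10^{8}$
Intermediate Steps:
$T = 12$ ($T = 12 \cdot 1 = 12$)
$E{\left(U,H \right)} = 4 - \sqrt{44 + H}$
$\left(E{\left(T,k{\left(6,-5 \right)} \right)} + \left(-10001 - 9459\right) \left(-13876 + 8302\right)\right) + 27295 = \left(\left(4 - \sqrt{44 - 18}\right) + \left(-10001 - 9459\right) \left(-13876 + 8302\right)\right) + 27295 = \left(\left(4 - \sqrt{44 - 18}\right) - -108470040\right) + 27295 = \left(\left(4 - \sqrt{26}\right) + 108470040\right) + 27295 = \left(108470044 - \sqrt{26}\right) + 27295 = 108497339 - \sqrt{26}$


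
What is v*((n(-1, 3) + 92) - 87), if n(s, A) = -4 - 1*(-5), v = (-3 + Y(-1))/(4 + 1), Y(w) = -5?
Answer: -48/5 ≈ -9.6000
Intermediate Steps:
v = -8/5 (v = (-3 - 5)/(4 + 1) = -8/5 ≈ -1.6000)
n(s, A) = 1 (n(s, A) = -4 + 5 = 1)
v*((n(-1, 3) + 92) - 87) = -8*((1 + 92) - 87)/5 = -8*(93 - 87)/5 = -8/5*6 = -48/5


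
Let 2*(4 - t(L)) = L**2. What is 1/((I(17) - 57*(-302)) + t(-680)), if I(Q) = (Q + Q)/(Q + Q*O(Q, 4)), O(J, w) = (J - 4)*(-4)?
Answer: -51/10913084 ≈ -4.6733e-6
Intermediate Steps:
t(L) = 4 - L**2/2
O(J, w) = 16 - 4*J (O(J, w) = (-4 + J)*(-4) = 16 - 4*J)
I(Q) = 2*Q/(Q + Q*(16 - 4*Q)) (I(Q) = (Q + Q)/(Q + Q*(16 - 4*Q)) = (2*Q)/(Q + Q*(16 - 4*Q)) = 2*Q/(Q + Q*(16 - 4*Q)))
1/((I(17) - 57*(-302)) + t(-680)) = 1/((-2/(-17 + 4*17) - 57*(-302)) + (4 - 1/2*(-680)**2)) = 1/((-2/(-17 + 68) + 17214) + (4 - 1/2*462400)) = 1/((-2/51 + 17214) + (4 - 231200)) = 1/((-2*1/51 + 17214) - 231196) = 1/((-2/51 + 17214) - 231196) = 1/(877912/51 - 231196) = 1/(-10913084/51) = -51/10913084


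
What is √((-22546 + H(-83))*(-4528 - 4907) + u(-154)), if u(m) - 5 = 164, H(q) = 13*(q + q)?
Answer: √233082409 ≈ 15267.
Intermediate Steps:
H(q) = 26*q (H(q) = 13*(2*q) = 26*q)
u(m) = 169 (u(m) = 5 + 164 = 169)
√((-22546 + H(-83))*(-4528 - 4907) + u(-154)) = √((-22546 + 26*(-83))*(-4528 - 4907) + 169) = √((-22546 - 2158)*(-9435) + 169) = √(-24704*(-9435) + 169) = √(233082240 + 169) = √233082409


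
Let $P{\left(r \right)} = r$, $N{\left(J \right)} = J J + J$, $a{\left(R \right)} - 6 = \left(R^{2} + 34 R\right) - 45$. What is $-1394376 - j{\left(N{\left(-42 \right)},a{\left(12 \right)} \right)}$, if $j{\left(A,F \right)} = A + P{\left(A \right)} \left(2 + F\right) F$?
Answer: $-456339888$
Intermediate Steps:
$a{\left(R \right)} = -39 + R^{2} + 34 R$ ($a{\left(R \right)} = 6 - \left(45 - R^{2} - 34 R\right) = 6 + \left(-45 + R^{2} + 34 R\right) = -39 + R^{2} + 34 R$)
$N{\left(J \right)} = J + J^{2}$ ($N{\left(J \right)} = J^{2} + J = J + J^{2}$)
$j{\left(A,F \right)} = A + A F \left(2 + F\right)$ ($j{\left(A,F \right)} = A + A \left(2 + F\right) F = A + A F \left(2 + F\right)$)
$-1394376 - j{\left(N{\left(-42 \right)},a{\left(12 \right)} \right)} = -1394376 - - 42 \left(1 - 42\right) \left(1 + \left(-39 + 12^{2} + 34 \cdot 12\right)^{2} + 2 \left(-39 + 12^{2} + 34 \cdot 12\right)\right) = -1394376 - \left(-42\right) \left(-41\right) \left(1 + \left(-39 + 144 + 408\right)^{2} + 2 \left(-39 + 144 + 408\right)\right) = -1394376 - 1722 \left(1 + 513^{2} + 2 \cdot 513\right) = -1394376 - 1722 \left(1 + 263169 + 1026\right) = -1394376 - 1722 \cdot 264196 = -1394376 - 454945512 = -456339888$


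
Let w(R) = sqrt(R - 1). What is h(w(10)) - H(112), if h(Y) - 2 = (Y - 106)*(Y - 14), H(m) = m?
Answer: 1023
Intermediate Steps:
w(R) = sqrt(-1 + R)
h(Y) = 2 + (-106 + Y)*(-14 + Y) (h(Y) = 2 + (Y - 106)*(Y - 14) = 2 + (-106 + Y)*(-14 + Y))
h(w(10)) - H(112) = (1486 + (sqrt(-1 + 10))**2 - 120*sqrt(-1 + 10)) - 1*112 = (1486 + (sqrt(9))**2 - 120*sqrt(9)) - 112 = (1486 + 3**2 - 120*3) - 112 = (1486 + 9 - 360) - 112 = 1135 - 112 = 1023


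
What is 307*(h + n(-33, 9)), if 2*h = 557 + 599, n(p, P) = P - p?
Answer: 190340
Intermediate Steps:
h = 578 (h = (557 + 599)/2 = (½)*1156 = 578)
307*(h + n(-33, 9)) = 307*(578 + (9 - 1*(-33))) = 307*(578 + (9 + 33)) = 307*(578 + 42) = 307*620 = 190340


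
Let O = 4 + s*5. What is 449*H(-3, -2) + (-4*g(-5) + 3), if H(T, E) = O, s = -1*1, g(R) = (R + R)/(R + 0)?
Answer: -454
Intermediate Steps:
g(R) = 2 (g(R) = (2*R)/R = 2)
s = -1
O = -1 (O = 4 - 1*5 = 4 - 5 = -1)
H(T, E) = -1
449*H(-3, -2) + (-4*g(-5) + 3) = 449*(-1) + (-4*2 + 3) = -449 + (-8 + 3) = -449 - 5 = -454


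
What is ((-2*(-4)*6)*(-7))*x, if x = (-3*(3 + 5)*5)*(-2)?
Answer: -80640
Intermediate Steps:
x = 240 (x = (-3*8*5)*(-2) = -24*5*(-2) = -120*(-2) = 240)
((-2*(-4)*6)*(-7))*x = ((-2*(-4)*6)*(-7))*240 = ((8*6)*(-7))*240 = (48*(-7))*240 = -336*240 = -80640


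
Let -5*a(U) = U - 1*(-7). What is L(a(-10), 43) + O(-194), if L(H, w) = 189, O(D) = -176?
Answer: 13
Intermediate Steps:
a(U) = -7/5 - U/5 (a(U) = -(U - 1*(-7))/5 = -(U + 7)/5 = -(7 + U)/5 = -7/5 - U/5)
L(a(-10), 43) + O(-194) = 189 - 176 = 13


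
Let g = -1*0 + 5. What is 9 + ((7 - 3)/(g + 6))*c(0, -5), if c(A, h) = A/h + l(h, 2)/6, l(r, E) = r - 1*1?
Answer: 95/11 ≈ 8.6364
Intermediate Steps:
l(r, E) = -1 + r (l(r, E) = r - 1 = -1 + r)
g = 5 (g = 0 + 5 = 5)
c(A, h) = -⅙ + h/6 + A/h (c(A, h) = A/h + (-1 + h)/6 = A/h + (-1 + h)*(⅙) = A/h + (-⅙ + h/6) = -⅙ + h/6 + A/h)
9 + ((7 - 3)/(g + 6))*c(0, -5) = 9 + ((7 - 3)/(5 + 6))*((0 + (⅙)*(-5)*(-1 - 5))/(-5)) = 9 + (4/11)*(-(0 + (⅙)*(-5)*(-6))/5) = 9 + (4*(1/11))*(-(0 + 5)/5) = 9 + 4*(-⅕*5)/11 = 9 + (4/11)*(-1) = 9 - 4/11 = 95/11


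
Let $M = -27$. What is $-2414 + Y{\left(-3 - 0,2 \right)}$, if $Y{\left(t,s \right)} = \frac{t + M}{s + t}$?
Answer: $-2384$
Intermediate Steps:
$Y{\left(t,s \right)} = \frac{-27 + t}{s + t}$ ($Y{\left(t,s \right)} = \frac{t - 27}{s + t} = \frac{-27 + t}{s + t}$)
$-2414 + Y{\left(-3 - 0,2 \right)} = -2414 + \frac{-27 - 3}{2 - 3} = -2414 + \frac{1}{-1} \left(-30\right) = -2414 - -30 = -2414 + 30 = -2384$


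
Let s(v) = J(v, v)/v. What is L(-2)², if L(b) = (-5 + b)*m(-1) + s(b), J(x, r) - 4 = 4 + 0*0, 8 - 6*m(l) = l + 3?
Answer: 121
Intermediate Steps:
m(l) = ⅚ - l/6 (m(l) = 4/3 - (l + 3)/6 = 4/3 - (3 + l)/6 = 4/3 + (-½ - l/6) = ⅚ - l/6)
J(x, r) = 8 (J(x, r) = 4 + (4 + 0*0) = 4 + (4 + 0) = 4 + 4 = 8)
s(v) = 8/v
L(b) = -5 + b + 8/b (L(b) = (-5 + b)*(⅚ - ⅙*(-1)) + 8/b = (-5 + b)*(⅚ + ⅙) + 8/b = (-5 + b)*1 + 8/b = (-5 + b) + 8/b = -5 + b + 8/b)
L(-2)² = (-5 - 2 + 8/(-2))² = (-5 - 2 + 8*(-½))² = (-5 - 2 - 4)² = (-11)² = 121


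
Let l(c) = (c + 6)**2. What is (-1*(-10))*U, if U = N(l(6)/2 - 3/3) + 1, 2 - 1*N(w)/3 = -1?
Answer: 100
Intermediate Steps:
l(c) = (6 + c)**2
N(w) = 9 (N(w) = 6 - 3*(-1) = 6 + 3 = 9)
U = 10 (U = 9 + 1 = 10)
(-1*(-10))*U = -1*(-10)*10 = 10*10 = 100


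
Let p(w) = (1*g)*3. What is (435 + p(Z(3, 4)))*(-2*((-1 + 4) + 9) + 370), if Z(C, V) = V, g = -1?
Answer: 149472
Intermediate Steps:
p(w) = -3 (p(w) = (1*(-1))*3 = -1*3 = -3)
(435 + p(Z(3, 4)))*(-2*((-1 + 4) + 9) + 370) = (435 - 3)*(-2*((-1 + 4) + 9) + 370) = 432*(-2*(3 + 9) + 370) = 432*(-2*12 + 370) = 432*(-24 + 370) = 432*346 = 149472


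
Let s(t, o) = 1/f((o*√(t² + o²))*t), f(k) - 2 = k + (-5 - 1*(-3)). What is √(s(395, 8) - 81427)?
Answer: √(-4952531025743258138800 + 123310310*√156089)/246620620 ≈ 285.35*I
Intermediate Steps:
f(k) = k (f(k) = 2 + (k + (-5 - 1*(-3))) = 2 + (k + (-5 + 3)) = 2 + (k - 2) = 2 + (-2 + k) = k)
s(t, o) = 1/(o*t*√(o² + t²)) (s(t, o) = 1/((o*√(t² + o²))*t) = 1/((o*√(o² + t²))*t) = 1/(o*t*√(o² + t²)))
√(s(395, 8) - 81427) = √(1/(8*395*√(8² + 395²)) - 81427) = √((⅛)*(1/395)/√(64 + 156025) - 81427) = √((⅛)*(1/395)/√156089 - 81427) = √((⅛)*(1/395)*(√156089/156089) - 81427) = √(√156089/493241240 - 81427) = √(-81427 + √156089/493241240)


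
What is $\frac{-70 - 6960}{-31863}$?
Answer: $\frac{370}{1677} \approx 0.22063$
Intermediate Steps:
$\frac{-70 - 6960}{-31863} = \left(-70 - 6960\right) \left(- \frac{1}{31863}\right) = \left(-7030\right) \left(- \frac{1}{31863}\right) = \frac{370}{1677}$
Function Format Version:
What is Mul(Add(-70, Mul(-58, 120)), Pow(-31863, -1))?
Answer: Rational(370, 1677) ≈ 0.22063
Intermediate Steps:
Mul(Add(-70, Mul(-58, 120)), Pow(-31863, -1)) = Mul(Add(-70, -6960), Rational(-1, 31863)) = Mul(-7030, Rational(-1, 31863)) = Rational(370, 1677)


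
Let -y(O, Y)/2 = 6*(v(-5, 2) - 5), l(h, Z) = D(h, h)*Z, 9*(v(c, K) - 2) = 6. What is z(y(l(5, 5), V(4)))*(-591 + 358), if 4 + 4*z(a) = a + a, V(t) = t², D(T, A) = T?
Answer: -3029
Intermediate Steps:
v(c, K) = 8/3 (v(c, K) = 2 + (⅑)*6 = 2 + ⅔ = 8/3)
l(h, Z) = Z*h (l(h, Z) = h*Z = Z*h)
y(O, Y) = 28 (y(O, Y) = -12*(8/3 - 5) = -12*(-7)/3 = -2*(-14) = 28)
z(a) = -1 + a/2 (z(a) = -1 + (a + a)/4 = -1 + (2*a)/4 = -1 + a/2)
z(y(l(5, 5), V(4)))*(-591 + 358) = (-1 + (½)*28)*(-591 + 358) = (-1 + 14)*(-233) = 13*(-233) = -3029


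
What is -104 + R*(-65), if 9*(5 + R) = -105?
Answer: 2938/3 ≈ 979.33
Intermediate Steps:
R = -50/3 (R = -5 + (1/9)*(-105) = -5 - 35/3 = -50/3 ≈ -16.667)
-104 + R*(-65) = -104 - 50/3*(-65) = -104 + 3250/3 = 2938/3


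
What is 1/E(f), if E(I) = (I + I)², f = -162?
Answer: 1/104976 ≈ 9.5260e-6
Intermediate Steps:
E(I) = 4*I² (E(I) = (2*I)² = 4*I²)
1/E(f) = 1/(4*(-162)²) = 1/(4*26244) = 1/104976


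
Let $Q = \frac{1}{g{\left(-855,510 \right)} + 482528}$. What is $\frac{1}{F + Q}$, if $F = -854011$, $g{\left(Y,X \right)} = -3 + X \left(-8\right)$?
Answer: $- \frac{478445}{408597292894} \approx -1.1709 \cdot 10^{-6}$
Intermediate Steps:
$g{\left(Y,X \right)} = -3 - 8 X$
$Q = \frac{1}{478445}$ ($Q = \frac{1}{\left(-3 - 4080\right) + 482528} = \frac{1}{-4083 + 482528} = \frac{1}{478445} \approx 2.0901 \cdot 10^{-6}$)
$\frac{1}{F + Q} = \frac{1}{-854011 + \frac{1}{478445}} = \frac{1}{- \frac{408597292894}{478445}} = - \frac{478445}{408597292894}$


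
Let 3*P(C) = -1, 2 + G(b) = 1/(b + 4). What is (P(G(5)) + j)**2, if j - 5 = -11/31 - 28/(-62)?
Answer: 196249/8649 ≈ 22.690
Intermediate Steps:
G(b) = -2 + 1/(4 + b) (G(b) = -2 + 1/(b + 4) = -2 + 1/(4 + b))
P(C) = -1/3 (P(C) = (1/3)*(-1) = -1/3)
j = 158/31 (j = 5 + (-11/31 - 28/(-62)) = 5 + (-11*1/31 - 28*(-1/62)) = 5 + (-11/31 + 14/31) = 5 + 3/31 = 158/31 ≈ 5.0968)
(P(G(5)) + j)**2 = (-1/3 + 158/31)**2 = (443/93)**2 = 196249/8649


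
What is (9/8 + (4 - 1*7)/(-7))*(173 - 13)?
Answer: 1740/7 ≈ 248.57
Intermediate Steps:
(9/8 + (4 - 1*7)/(-7))*(173 - 13) = (9*(1/8) + (4 - 7)*(-1/7))*160 = (9/8 - 3*(-1/7))*160 = (9/8 + 3/7)*160 = (87/56)*160 = 1740/7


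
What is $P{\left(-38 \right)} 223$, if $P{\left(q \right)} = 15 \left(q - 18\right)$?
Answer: $-187320$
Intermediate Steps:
$P{\left(q \right)} = -270 + 15 q$ ($P{\left(q \right)} = 15 \left(-18 + q\right) = -270 + 15 q$)
$P{\left(-38 \right)} 223 = \left(-270 + 15 \left(-38\right)\right) 223 = \left(-270 - 570\right) 223 = \left(-840\right) 223 = -187320$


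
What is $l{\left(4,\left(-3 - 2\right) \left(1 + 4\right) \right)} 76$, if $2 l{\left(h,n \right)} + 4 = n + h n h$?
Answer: $-16302$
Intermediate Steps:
$l{\left(h,n \right)} = -2 + \frac{n}{2} + \frac{n h^{2}}{2}$ ($l{\left(h,n \right)} = -2 + \frac{n + h n h}{2} = -2 + \frac{n + n h^{2}}{2} = -2 + \left(\frac{n}{2} + \frac{n h^{2}}{2}\right) = -2 + \frac{n}{2} + \frac{n h^{2}}{2}$)
$l{\left(4,\left(-3 - 2\right) \left(1 + 4\right) \right)} 76 = \left(-2 + \frac{\left(-3 - 2\right) \left(1 + 4\right)}{2} + \frac{\left(-3 - 2\right) \left(1 + 4\right) 4^{2}}{2}\right) 76 = \left(-2 + \frac{\left(-5\right) 5}{2} + \frac{1}{2} \left(\left(-5\right) 5\right) 16\right) 76 = \left(-2 + \frac{1}{2} \left(-25\right) + \frac{1}{2} \left(-25\right) 16\right) 76 = \left(-2 - \frac{25}{2} - 200\right) 76 = \left(- \frac{429}{2}\right) 76 = -16302$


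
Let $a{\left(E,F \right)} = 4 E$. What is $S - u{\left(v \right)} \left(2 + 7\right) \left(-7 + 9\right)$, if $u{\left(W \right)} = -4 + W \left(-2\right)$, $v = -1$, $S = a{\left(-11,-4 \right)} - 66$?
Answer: $-74$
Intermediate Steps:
$S = -110$ ($S = 4 \left(-11\right) - 66 = -44 - 66 = -110$)
$u{\left(W \right)} = -4 - 2 W$
$S - u{\left(v \right)} \left(2 + 7\right) \left(-7 + 9\right) = -110 - \left(-4 - -2\right) \left(2 + 7\right) \left(-7 + 9\right) = -110 - \left(-4 + 2\right) 9 \cdot 2 = -110 - \left(-2\right) 18 = -110 - -36 = -110 + 36 = -74$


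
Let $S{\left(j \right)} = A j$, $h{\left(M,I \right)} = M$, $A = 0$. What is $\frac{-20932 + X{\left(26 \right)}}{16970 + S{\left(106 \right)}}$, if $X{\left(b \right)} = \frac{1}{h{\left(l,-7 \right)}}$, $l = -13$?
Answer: $- \frac{272117}{220610} \approx -1.2335$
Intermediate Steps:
$X{\left(b \right)} = - \frac{1}{13}$ ($X{\left(b \right)} = \frac{1}{-13} = - \frac{1}{13}$)
$S{\left(j \right)} = 0$ ($S{\left(j \right)} = 0 j = 0$)
$\frac{-20932 + X{\left(26 \right)}}{16970 + S{\left(106 \right)}} = \frac{-20932 - \frac{1}{13}}{16970 + 0} = - \frac{272117}{13 \cdot 16970} = \left(- \frac{272117}{13}\right) \frac{1}{16970} = - \frac{272117}{220610}$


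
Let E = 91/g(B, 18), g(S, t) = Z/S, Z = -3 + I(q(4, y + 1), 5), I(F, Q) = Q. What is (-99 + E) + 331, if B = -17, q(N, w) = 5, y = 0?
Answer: -1083/2 ≈ -541.50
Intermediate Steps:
Z = 2 (Z = -3 + 5 = 2)
g(S, t) = 2/S
E = -1547/2 (E = 91/((2/(-17))) = 91/((2*(-1/17))) = 91/(-2/17) = 91*(-17/2) = -1547/2 ≈ -773.50)
(-99 + E) + 331 = (-99 - 1547/2) + 331 = -1745/2 + 331 = -1083/2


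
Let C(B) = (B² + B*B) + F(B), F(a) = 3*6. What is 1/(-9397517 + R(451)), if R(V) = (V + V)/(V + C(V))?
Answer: -407271/3827336145205 ≈ -1.0641e-7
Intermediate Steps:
F(a) = 18
C(B) = 18 + 2*B² (C(B) = (B² + B*B) + 18 = (B² + B²) + 18 = 2*B² + 18 = 18 + 2*B²)
R(V) = 2*V/(18 + V + 2*V²) (R(V) = (V + V)/(V + (18 + 2*V²)) = (2*V)/(18 + V + 2*V²) = 2*V/(18 + V + 2*V²))
1/(-9397517 + R(451)) = 1/(-9397517 + 2*451/(18 + 451 + 2*451²)) = 1/(-9397517 + 2*451/(18 + 451 + 2*203401)) = 1/(-9397517 + 2*451/(18 + 451 + 406802)) = 1/(-9397517 + 2*451/407271) = 1/(-9397517 + 2*451*(1/407271)) = 1/(-9397517 + 902/407271) = 1/(-3827336145205/407271) = -407271/3827336145205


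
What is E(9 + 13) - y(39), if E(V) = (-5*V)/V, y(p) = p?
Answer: -44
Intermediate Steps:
E(V) = -5
E(9 + 13) - y(39) = -5 - 1*39 = -5 - 39 = -44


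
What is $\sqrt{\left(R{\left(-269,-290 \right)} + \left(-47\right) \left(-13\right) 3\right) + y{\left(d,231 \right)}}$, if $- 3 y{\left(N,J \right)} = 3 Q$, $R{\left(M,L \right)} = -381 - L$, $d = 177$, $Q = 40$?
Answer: $\sqrt{1702} \approx 41.255$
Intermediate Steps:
$y{\left(N,J \right)} = -40$ ($y{\left(N,J \right)} = - \frac{3 \cdot 40}{3} = \left(- \frac{1}{3}\right) 120 = -40$)
$\sqrt{\left(R{\left(-269,-290 \right)} + \left(-47\right) \left(-13\right) 3\right) + y{\left(d,231 \right)}} = \sqrt{\left(\left(-381 - -290\right) + \left(-47\right) \left(-13\right) 3\right) - 40} = \sqrt{\left(\left(-381 + 290\right) + 611 \cdot 3\right) - 40} = \sqrt{\left(-91 + 1833\right) - 40} = \sqrt{1742 - 40} = \sqrt{1702}$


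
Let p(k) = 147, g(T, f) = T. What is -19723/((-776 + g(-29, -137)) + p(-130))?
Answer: 19723/658 ≈ 29.974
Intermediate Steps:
-19723/((-776 + g(-29, -137)) + p(-130)) = -19723/((-776 - 29) + 147) = -19723/(-805 + 147) = -19723/(-658) = -19723*(-1/658) = 19723/658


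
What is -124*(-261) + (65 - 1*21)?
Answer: 32408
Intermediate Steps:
-124*(-261) + (65 - 1*21) = 32364 + (65 - 21) = 32364 + 44 = 32408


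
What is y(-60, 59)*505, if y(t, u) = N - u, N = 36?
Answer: -11615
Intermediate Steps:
y(t, u) = 36 - u
y(-60, 59)*505 = (36 - 1*59)*505 = (36 - 59)*505 = -23*505 = -11615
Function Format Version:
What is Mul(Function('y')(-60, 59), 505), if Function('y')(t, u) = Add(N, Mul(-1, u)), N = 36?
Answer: -11615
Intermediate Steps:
Function('y')(t, u) = Add(36, Mul(-1, u))
Mul(Function('y')(-60, 59), 505) = Mul(Add(36, Mul(-1, 59)), 505) = Mul(Add(36, -59), 505) = Mul(-23, 505) = -11615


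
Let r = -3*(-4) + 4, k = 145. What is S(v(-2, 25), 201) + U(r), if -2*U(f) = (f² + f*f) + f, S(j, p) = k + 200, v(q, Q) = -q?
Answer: 81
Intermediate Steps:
S(j, p) = 345 (S(j, p) = 145 + 200 = 345)
r = 16 (r = 12 + 4 = 16)
U(f) = -f² - f/2 (U(f) = -((f² + f*f) + f)/2 = -((f² + f²) + f)/2 = -(2*f² + f)/2 = -(f + 2*f²)/2 = -f² - f/2)
S(v(-2, 25), 201) + U(r) = 345 - 1*16*(½ + 16) = 345 - 1*16*33/2 = 345 - 264 = 81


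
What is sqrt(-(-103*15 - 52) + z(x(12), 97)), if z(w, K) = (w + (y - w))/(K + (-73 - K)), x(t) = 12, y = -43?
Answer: 4*sqrt(532097)/73 ≈ 39.970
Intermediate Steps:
z(w, K) = 43/73 (z(w, K) = (w + (-43 - w))/(K + (-73 - K)) = -43/(-73) = -43*(-1/73) = 43/73)
sqrt(-(-103*15 - 52) + z(x(12), 97)) = sqrt(-(-103*15 - 52) + 43/73) = sqrt(-(-1545 - 52) + 43/73) = sqrt(-1*(-1597) + 43/73) = sqrt(1597 + 43/73) = sqrt(116624/73) = 4*sqrt(532097)/73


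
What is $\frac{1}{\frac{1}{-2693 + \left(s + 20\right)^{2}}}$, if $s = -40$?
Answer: $-2293$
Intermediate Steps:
$\frac{1}{\frac{1}{-2693 + \left(s + 20\right)^{2}}} = \frac{1}{\frac{1}{-2693 + \left(-40 + 20\right)^{2}}} = \frac{1}{\frac{1}{-2693 + \left(-20\right)^{2}}} = \frac{1}{\frac{1}{-2693 + 400}} = \frac{1}{\frac{1}{-2293}} = \frac{1}{- \frac{1}{2293}} = -2293$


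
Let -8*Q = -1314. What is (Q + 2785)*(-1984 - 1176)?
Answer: -9319630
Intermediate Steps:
Q = 657/4 (Q = -⅛*(-1314) = 657/4 ≈ 164.25)
(Q + 2785)*(-1984 - 1176) = (657/4 + 2785)*(-1984 - 1176) = (11797/4)*(-3160) = -9319630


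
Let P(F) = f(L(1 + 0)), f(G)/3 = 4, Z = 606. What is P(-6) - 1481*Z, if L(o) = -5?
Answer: -897474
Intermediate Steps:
f(G) = 12 (f(G) = 3*4 = 12)
P(F) = 12
P(-6) - 1481*Z = 12 - 1481*606 = 12 - 897486 = -897474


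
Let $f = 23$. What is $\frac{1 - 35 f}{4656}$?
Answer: $- \frac{67}{388} \approx -0.17268$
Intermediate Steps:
$\frac{1 - 35 f}{4656} = \frac{1 - 805}{4656} = \left(1 - 805\right) \frac{1}{4656} = \left(-804\right) \frac{1}{4656} = - \frac{67}{388}$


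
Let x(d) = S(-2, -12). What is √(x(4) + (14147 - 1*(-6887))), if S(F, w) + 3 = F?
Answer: √21029 ≈ 145.01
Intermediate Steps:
S(F, w) = -3 + F
x(d) = -5 (x(d) = -3 - 2 = -5)
√(x(4) + (14147 - 1*(-6887))) = √(-5 + (14147 - 1*(-6887))) = √(-5 + (14147 + 6887)) = √(-5 + 21034) = √21029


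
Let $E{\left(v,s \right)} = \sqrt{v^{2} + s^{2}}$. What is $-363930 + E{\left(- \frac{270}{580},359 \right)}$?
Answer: $-363930 + \frac{\sqrt{433556413}}{58} \approx -3.6357 \cdot 10^{5}$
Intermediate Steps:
$E{\left(v,s \right)} = \sqrt{s^{2} + v^{2}}$
$-363930 + E{\left(- \frac{270}{580},359 \right)} = -363930 + \sqrt{359^{2} + \left(- \frac{270}{580}\right)^{2}} = -363930 + \sqrt{128881 + \left(\left(-270\right) \frac{1}{580}\right)^{2}} = -363930 + \sqrt{128881 + \left(- \frac{27}{58}\right)^{2}} = -363930 + \sqrt{128881 + \frac{729}{3364}} = -363930 + \sqrt{\frac{433556413}{3364}} = -363930 + \frac{\sqrt{433556413}}{58}$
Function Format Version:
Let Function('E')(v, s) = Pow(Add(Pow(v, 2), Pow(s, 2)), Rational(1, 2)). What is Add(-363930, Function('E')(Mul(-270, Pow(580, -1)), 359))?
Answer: Add(-363930, Mul(Rational(1, 58), Pow(433556413, Rational(1, 2)))) ≈ -3.6357e+5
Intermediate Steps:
Function('E')(v, s) = Pow(Add(Pow(s, 2), Pow(v, 2)), Rational(1, 2))
Add(-363930, Function('E')(Mul(-270, Pow(580, -1)), 359)) = Add(-363930, Pow(Add(Pow(359, 2), Pow(Mul(-270, Pow(580, -1)), 2)), Rational(1, 2))) = Add(-363930, Pow(Add(128881, Pow(Mul(-270, Rational(1, 580)), 2)), Rational(1, 2))) = Add(-363930, Pow(Add(128881, Pow(Rational(-27, 58), 2)), Rational(1, 2))) = Add(-363930, Pow(Add(128881, Rational(729, 3364)), Rational(1, 2))) = Add(-363930, Pow(Rational(433556413, 3364), Rational(1, 2))) = Add(-363930, Mul(Rational(1, 58), Pow(433556413, Rational(1, 2))))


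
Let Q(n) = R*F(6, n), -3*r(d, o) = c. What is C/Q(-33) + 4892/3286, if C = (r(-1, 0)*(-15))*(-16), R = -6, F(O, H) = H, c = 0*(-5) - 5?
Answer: 570754/162657 ≈ 3.5089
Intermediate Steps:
c = -5 (c = 0 - 5 = -5)
r(d, o) = 5/3 (r(d, o) = -⅓*(-5) = 5/3)
Q(n) = -6*n
C = 400 (C = ((5/3)*(-15))*(-16) = -25*(-16) = 400)
C/Q(-33) + 4892/3286 = 400/((-6*(-33))) + 4892/3286 = 400/198 + 4892*(1/3286) = 400*(1/198) + 2446/1643 = 200/99 + 2446/1643 = 570754/162657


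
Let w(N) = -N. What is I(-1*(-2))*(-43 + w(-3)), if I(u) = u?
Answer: -80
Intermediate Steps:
I(-1*(-2))*(-43 + w(-3)) = (-1*(-2))*(-43 - 1*(-3)) = 2*(-43 + 3) = 2*(-40) = -80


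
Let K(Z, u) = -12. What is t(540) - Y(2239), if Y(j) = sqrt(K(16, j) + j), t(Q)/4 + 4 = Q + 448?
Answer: 3936 - sqrt(2227) ≈ 3888.8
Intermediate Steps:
t(Q) = 1776 + 4*Q (t(Q) = -16 + 4*(Q + 448) = -16 + 4*(448 + Q) = -16 + (1792 + 4*Q) = 1776 + 4*Q)
Y(j) = sqrt(-12 + j)
t(540) - Y(2239) = (1776 + 4*540) - sqrt(-12 + 2239) = (1776 + 2160) - sqrt(2227) = 3936 - sqrt(2227)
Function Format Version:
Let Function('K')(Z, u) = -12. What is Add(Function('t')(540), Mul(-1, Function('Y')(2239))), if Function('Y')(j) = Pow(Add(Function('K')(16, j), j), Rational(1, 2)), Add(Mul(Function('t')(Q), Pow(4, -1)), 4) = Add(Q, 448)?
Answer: Add(3936, Mul(-1, Pow(2227, Rational(1, 2)))) ≈ 3888.8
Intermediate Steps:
Function('t')(Q) = Add(1776, Mul(4, Q)) (Function('t')(Q) = Add(-16, Mul(4, Add(Q, 448))) = Add(-16, Mul(4, Add(448, Q))) = Add(-16, Add(1792, Mul(4, Q))) = Add(1776, Mul(4, Q)))
Function('Y')(j) = Pow(Add(-12, j), Rational(1, 2))
Add(Function('t')(540), Mul(-1, Function('Y')(2239))) = Add(Add(1776, Mul(4, 540)), Mul(-1, Pow(Add(-12, 2239), Rational(1, 2)))) = Add(Add(1776, 2160), Mul(-1, Pow(2227, Rational(1, 2)))) = Add(3936, Mul(-1, Pow(2227, Rational(1, 2))))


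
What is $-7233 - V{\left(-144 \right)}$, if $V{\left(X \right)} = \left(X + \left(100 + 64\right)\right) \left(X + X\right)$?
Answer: $-1473$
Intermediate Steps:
$V{\left(X \right)} = 2 X \left(164 + X\right)$ ($V{\left(X \right)} = \left(X + 164\right) 2 X = \left(164 + X\right) 2 X = 2 X \left(164 + X\right)$)
$-7233 - V{\left(-144 \right)} = -7233 - 2 \left(-144\right) \left(164 - 144\right) = -7233 - 2 \left(-144\right) 20 = -7233 - -5760 = -7233 + 5760 = -1473$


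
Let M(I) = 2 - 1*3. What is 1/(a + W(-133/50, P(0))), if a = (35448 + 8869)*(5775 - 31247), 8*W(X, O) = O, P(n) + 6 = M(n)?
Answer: -8/9030740999 ≈ -8.8586e-10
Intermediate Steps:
M(I) = -1 (M(I) = 2 - 3 = -1)
P(n) = -7 (P(n) = -6 - 1 = -7)
W(X, O) = O/8
a = -1128842624 (a = 44317*(-25472) = -1128842624)
1/(a + W(-133/50, P(0))) = 1/(-1128842624 + (⅛)*(-7)) = 1/(-1128842624 - 7/8) = 1/(-9030740999/8) = -8/9030740999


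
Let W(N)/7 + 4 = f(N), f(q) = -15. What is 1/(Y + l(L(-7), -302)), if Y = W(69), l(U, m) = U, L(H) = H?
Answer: -1/140 ≈ -0.0071429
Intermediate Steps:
W(N) = -133 (W(N) = -28 + 7*(-15) = -28 - 105 = -133)
Y = -133
1/(Y + l(L(-7), -302)) = 1/(-133 - 7) = 1/(-140) = -1/140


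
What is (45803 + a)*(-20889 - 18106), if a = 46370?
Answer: -3594286135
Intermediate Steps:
(45803 + a)*(-20889 - 18106) = (45803 + 46370)*(-20889 - 18106) = 92173*(-38995) = -3594286135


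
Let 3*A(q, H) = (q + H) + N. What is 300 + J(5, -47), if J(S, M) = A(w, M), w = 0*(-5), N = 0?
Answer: 853/3 ≈ 284.33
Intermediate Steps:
w = 0
A(q, H) = H/3 + q/3 (A(q, H) = ((q + H) + 0)/3 = ((H + q) + 0)/3 = (H + q)/3 = H/3 + q/3)
J(S, M) = M/3 (J(S, M) = M/3 + (⅓)*0 = M/3 + 0 = M/3)
300 + J(5, -47) = 300 + (⅓)*(-47) = 300 - 47/3 = 853/3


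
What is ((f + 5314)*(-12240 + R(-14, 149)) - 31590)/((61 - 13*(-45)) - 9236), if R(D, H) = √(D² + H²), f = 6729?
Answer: 14743791/859 - 12043*√22397/8590 ≈ 16954.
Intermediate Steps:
((f + 5314)*(-12240 + R(-14, 149)) - 31590)/((61 - 13*(-45)) - 9236) = ((6729 + 5314)*(-12240 + √((-14)² + 149²)) - 31590)/((61 - 13*(-45)) - 9236) = (12043*(-12240 + √(196 + 22201)) - 31590)/((61 + 585) - 9236) = (12043*(-12240 + √22397) - 31590)/(646 - 9236) = ((-147406320 + 12043*√22397) - 31590)/(-8590) = (-147437910 + 12043*√22397)*(-1/8590) = 14743791/859 - 12043*√22397/8590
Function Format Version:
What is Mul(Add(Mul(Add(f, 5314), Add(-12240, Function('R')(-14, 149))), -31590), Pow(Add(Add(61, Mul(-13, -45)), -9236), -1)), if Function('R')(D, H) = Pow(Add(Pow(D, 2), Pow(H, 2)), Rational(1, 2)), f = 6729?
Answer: Add(Rational(14743791, 859), Mul(Rational(-12043, 8590), Pow(22397, Rational(1, 2)))) ≈ 16954.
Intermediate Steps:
Mul(Add(Mul(Add(f, 5314), Add(-12240, Function('R')(-14, 149))), -31590), Pow(Add(Add(61, Mul(-13, -45)), -9236), -1)) = Mul(Add(Mul(Add(6729, 5314), Add(-12240, Pow(Add(Pow(-14, 2), Pow(149, 2)), Rational(1, 2)))), -31590), Pow(Add(Add(61, Mul(-13, -45)), -9236), -1)) = Mul(Add(Mul(12043, Add(-12240, Pow(Add(196, 22201), Rational(1, 2)))), -31590), Pow(Add(Add(61, 585), -9236), -1)) = Mul(Add(Mul(12043, Add(-12240, Pow(22397, Rational(1, 2)))), -31590), Pow(Add(646, -9236), -1)) = Mul(Add(Add(-147406320, Mul(12043, Pow(22397, Rational(1, 2)))), -31590), Pow(-8590, -1)) = Mul(Add(-147437910, Mul(12043, Pow(22397, Rational(1, 2)))), Rational(-1, 8590)) = Add(Rational(14743791, 859), Mul(Rational(-12043, 8590), Pow(22397, Rational(1, 2))))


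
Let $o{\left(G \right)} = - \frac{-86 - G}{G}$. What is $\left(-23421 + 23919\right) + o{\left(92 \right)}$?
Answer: $\frac{22997}{46} \approx 499.93$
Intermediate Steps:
$o{\left(G \right)} = - \frac{-86 - G}{G}$
$\left(-23421 + 23919\right) + o{\left(92 \right)} = \left(-23421 + 23919\right) + \frac{86 + 92}{92} = 498 + \frac{1}{92} \cdot 178 = 498 + \frac{89}{46} = \frac{22997}{46}$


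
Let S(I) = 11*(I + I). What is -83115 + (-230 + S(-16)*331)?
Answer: -199857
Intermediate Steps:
S(I) = 22*I (S(I) = 11*(2*I) = 22*I)
-83115 + (-230 + S(-16)*331) = -83115 + (-230 + (22*(-16))*331) = -83115 + (-230 - 352*331) = -83115 + (-230 - 116512) = -83115 - 116742 = -199857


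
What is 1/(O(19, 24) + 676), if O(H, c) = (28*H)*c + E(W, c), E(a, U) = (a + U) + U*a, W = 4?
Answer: 1/13568 ≈ 7.3703e-5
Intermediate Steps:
E(a, U) = U + a + U*a (E(a, U) = (U + a) + U*a = U + a + U*a)
O(H, c) = 4 + 5*c + 28*H*c (O(H, c) = (28*H)*c + (c + 4 + c*4) = 28*H*c + (c + 4 + 4*c) = 28*H*c + (4 + 5*c) = 4 + 5*c + 28*H*c)
1/(O(19, 24) + 676) = 1/((4 + 5*24 + 28*19*24) + 676) = 1/((4 + 120 + 12768) + 676) = 1/(12892 + 676) = 1/13568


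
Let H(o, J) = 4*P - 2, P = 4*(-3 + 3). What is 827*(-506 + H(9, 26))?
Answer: -420116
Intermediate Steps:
P = 0 (P = 4*0 = 0)
H(o, J) = -2 (H(o, J) = 4*0 - 2 = 0 - 2 = -2)
827*(-506 + H(9, 26)) = 827*(-506 - 2) = 827*(-508) = -420116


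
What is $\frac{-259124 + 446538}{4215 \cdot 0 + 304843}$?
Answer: $\frac{187414}{304843} \approx 0.61479$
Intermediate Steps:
$\frac{-259124 + 446538}{4215 \cdot 0 + 304843} = \frac{187414}{0 + 304843} = \frac{187414}{304843}$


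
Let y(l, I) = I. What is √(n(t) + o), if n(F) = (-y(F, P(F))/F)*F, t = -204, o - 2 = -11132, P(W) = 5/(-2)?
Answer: I*√44510/2 ≈ 105.49*I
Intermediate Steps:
P(W) = -5/2 (P(W) = 5*(-½) = -5/2)
o = -11130 (o = 2 - 11132 = -11130)
n(F) = 5/2 (n(F) = (-(-5)/(2*F))*F = (5/(2*F))*F = 5/2)
√(n(t) + o) = √(5/2 - 11130) = √(-22255/2) = I*√44510/2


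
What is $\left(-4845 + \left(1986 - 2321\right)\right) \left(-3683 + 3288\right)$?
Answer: $2046100$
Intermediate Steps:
$\left(-4845 + \left(1986 - 2321\right)\right) \left(-3683 + 3288\right) = \left(-4845 - 335\right) \left(-395\right) = \left(-5180\right) \left(-395\right) = 2046100$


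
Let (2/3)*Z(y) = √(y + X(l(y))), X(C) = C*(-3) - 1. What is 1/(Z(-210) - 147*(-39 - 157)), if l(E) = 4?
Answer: 38416/1106842461 - 2*I*√223/1106842461 ≈ 3.4708e-5 - 2.6983e-8*I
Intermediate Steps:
X(C) = -1 - 3*C (X(C) = -3*C - 1 = -1 - 3*C)
Z(y) = 3*√(-13 + y)/2 (Z(y) = 3*√(y + (-1 - 3*4))/2 = 3*√(y + (-1 - 12))/2 = 3*√(y - 13)/2 = 3*√(-13 + y)/2)
1/(Z(-210) - 147*(-39 - 157)) = 1/(3*√(-13 - 210)/2 - 147*(-39 - 157)) = 1/(3*√(-223)/2 - 147*(-196)) = 1/(3*(I*√223)/2 + 28812) = 1/(3*I*√223/2 + 28812) = 1/(28812 + 3*I*√223/2)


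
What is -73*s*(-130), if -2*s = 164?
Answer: -778180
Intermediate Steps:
s = -82 (s = -½*164 = -82)
-73*s*(-130) = -73*(-82)*(-130) = 5986*(-130) = -778180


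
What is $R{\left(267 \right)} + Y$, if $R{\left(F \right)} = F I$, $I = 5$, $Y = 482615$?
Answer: $483950$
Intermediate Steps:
$R{\left(F \right)} = 5 F$ ($R{\left(F \right)} = F 5 = 5 F$)
$R{\left(267 \right)} + Y = 5 \cdot 267 + 482615 = 1335 + 482615 = 483950$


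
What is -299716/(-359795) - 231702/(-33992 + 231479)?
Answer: -8058402466/23684945055 ≈ -0.34023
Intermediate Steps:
-299716/(-359795) - 231702/(-33992 + 231479) = -299716*(-1/359795) - 231702/197487 = 299716/359795 - 231702*1/197487 = 299716/359795 - 77234/65829 = -8058402466/23684945055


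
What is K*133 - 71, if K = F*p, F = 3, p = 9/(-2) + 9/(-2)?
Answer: -3662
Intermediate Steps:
p = -9 (p = 9*(-½) + 9*(-½) = -9/2 - 9/2 = -9)
K = -27 (K = 3*(-9) = -27)
K*133 - 71 = -27*133 - 71 = -3591 - 71 = -3662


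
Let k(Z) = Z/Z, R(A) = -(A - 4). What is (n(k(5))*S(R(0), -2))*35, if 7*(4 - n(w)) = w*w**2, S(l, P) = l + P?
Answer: 270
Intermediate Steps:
R(A) = 4 - A (R(A) = -(-4 + A) = 4 - A)
k(Z) = 1
S(l, P) = P + l
n(w) = 4 - w**3/7 (n(w) = 4 - w*w**2/7 = 4 - w**3/7)
(n(k(5))*S(R(0), -2))*35 = ((4 - 1/7*1**3)*(-2 + (4 - 1*0)))*35 = ((4 - 1/7*1)*(-2 + (4 + 0)))*35 = ((4 - 1/7)*(-2 + 4))*35 = ((27/7)*2)*35 = (54/7)*35 = 270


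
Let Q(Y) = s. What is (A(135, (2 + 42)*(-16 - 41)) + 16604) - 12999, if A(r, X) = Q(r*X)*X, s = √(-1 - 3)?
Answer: 3605 - 5016*I ≈ 3605.0 - 5016.0*I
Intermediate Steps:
s = 2*I (s = √(-4) = 2*I ≈ 2.0*I)
Q(Y) = 2*I
A(r, X) = 2*I*X (A(r, X) = (2*I)*X = 2*I*X)
(A(135, (2 + 42)*(-16 - 41)) + 16604) - 12999 = (2*I*((2 + 42)*(-16 - 41)) + 16604) - 12999 = (2*I*(44*(-57)) + 16604) - 12999 = (2*I*(-2508) + 16604) - 12999 = (-5016*I + 16604) - 12999 = (16604 - 5016*I) - 12999 = 3605 - 5016*I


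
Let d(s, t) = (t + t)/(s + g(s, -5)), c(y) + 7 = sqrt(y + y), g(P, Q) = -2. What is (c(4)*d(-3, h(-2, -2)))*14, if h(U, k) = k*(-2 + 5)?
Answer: -1176/5 + 336*sqrt(2)/5 ≈ -140.16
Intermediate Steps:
h(U, k) = 3*k (h(U, k) = k*3 = 3*k)
c(y) = -7 + sqrt(2)*sqrt(y) (c(y) = -7 + sqrt(y + y) = -7 + sqrt(2*y) = -7 + sqrt(2)*sqrt(y))
d(s, t) = 2*t/(-2 + s) (d(s, t) = (t + t)/(s - 2) = (2*t)/(-2 + s) = 2*t/(-2 + s))
(c(4)*d(-3, h(-2, -2)))*14 = ((-7 + sqrt(2)*sqrt(4))*(2*(3*(-2))/(-2 - 3)))*14 = ((-7 + sqrt(2)*2)*(2*(-6)/(-5)))*14 = ((-7 + 2*sqrt(2))*(2*(-6)*(-1/5)))*14 = ((-7 + 2*sqrt(2))*(12/5))*14 = (-84/5 + 24*sqrt(2)/5)*14 = -1176/5 + 336*sqrt(2)/5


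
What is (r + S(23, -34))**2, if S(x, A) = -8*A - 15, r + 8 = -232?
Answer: 289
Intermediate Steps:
r = -240 (r = -8 - 232 = -240)
S(x, A) = -15 - 8*A
(r + S(23, -34))**2 = (-240 + (-15 - 8*(-34)))**2 = (-240 + (-15 + 272))**2 = (-240 + 257)**2 = 17**2 = 289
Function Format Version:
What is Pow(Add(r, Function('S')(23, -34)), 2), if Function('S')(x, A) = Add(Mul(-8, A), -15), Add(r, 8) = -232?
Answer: 289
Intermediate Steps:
r = -240 (r = Add(-8, -232) = -240)
Function('S')(x, A) = Add(-15, Mul(-8, A))
Pow(Add(r, Function('S')(23, -34)), 2) = Pow(Add(-240, Add(-15, Mul(-8, -34))), 2) = Pow(Add(-240, Add(-15, 272)), 2) = Pow(Add(-240, 257), 2) = Pow(17, 2) = 289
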